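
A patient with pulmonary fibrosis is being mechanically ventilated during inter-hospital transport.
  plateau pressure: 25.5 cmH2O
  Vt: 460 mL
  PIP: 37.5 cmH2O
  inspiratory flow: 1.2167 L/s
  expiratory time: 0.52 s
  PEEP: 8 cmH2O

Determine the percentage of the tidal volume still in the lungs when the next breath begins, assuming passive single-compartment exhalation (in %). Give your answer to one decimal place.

13.5

R = (PIP − Pplat)/V̇ = (37.5 − 25.5) / 1.2167 = 12.0/1.2167 = 9.863 cmH2O·s/L.
C = Vt/(Pplat − PEEP) = 460.0 / (25.5 − 8) = 460.0/17.5 = 26.286 mL/cmH2O.
τ = R × C = 9.863 × 0.02629 L/cmH2O = 0.2593 s.
Fraction remaining at end-expiration = e^(−Te/τ) = e^(−0.52/0.2593) = 0.1346 → 13.46%.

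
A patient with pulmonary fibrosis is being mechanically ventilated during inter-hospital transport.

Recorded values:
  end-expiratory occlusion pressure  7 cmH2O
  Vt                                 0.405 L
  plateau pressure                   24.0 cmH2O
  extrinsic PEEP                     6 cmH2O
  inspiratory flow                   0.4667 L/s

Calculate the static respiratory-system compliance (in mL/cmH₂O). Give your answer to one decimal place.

End-expiratory occlusion gives total PEEP = 7 cmH2O (intrinsic PEEP = 7 − 6 = 1). Use total PEEP for the elastic gradient.
Cstat = Vt / (Pplat − PEEPtotal) = 405 / (24.0 − 7) = 405 / 17.0 = 23.824 mL/cmH2O.

23.8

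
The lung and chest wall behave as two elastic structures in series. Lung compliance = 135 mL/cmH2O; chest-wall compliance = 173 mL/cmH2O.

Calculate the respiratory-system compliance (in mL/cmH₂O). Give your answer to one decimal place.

Lung and chest wall are elastances in series: 1/Crs = 1/CL + 1/Ccw.
1/Crs = 1/135 + 1/173 = 0.01319.
Crs = 75.815 mL/cmH2O.

75.8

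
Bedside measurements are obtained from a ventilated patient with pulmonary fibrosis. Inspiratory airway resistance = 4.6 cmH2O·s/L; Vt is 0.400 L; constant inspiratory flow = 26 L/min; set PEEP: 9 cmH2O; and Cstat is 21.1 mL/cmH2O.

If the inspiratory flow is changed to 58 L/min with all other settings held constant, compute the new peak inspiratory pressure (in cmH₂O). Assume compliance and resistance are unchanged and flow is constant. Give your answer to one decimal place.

32.4

Flow: 26 L/min ÷ 60 = 0.4333 L/s.
New flow: 58 L/min ÷ 60 = 0.9667 L/s.
PIP = Vt/C + R·V̇ + PEEP (constant-flow equation of motion).
Only the resistive term changes: ΔPIP = R × ΔV̇ = 4.6 × (0.9667 − 0.4333) = 4.6 × 0.5334 = 2.454 cmH2O.
Original PIP = 400/21.1 + 4.6×0.4333 + 9 = 29.951 cmH2O; new PIP = 29.951 + (2.454) = 32.405 cmH2O.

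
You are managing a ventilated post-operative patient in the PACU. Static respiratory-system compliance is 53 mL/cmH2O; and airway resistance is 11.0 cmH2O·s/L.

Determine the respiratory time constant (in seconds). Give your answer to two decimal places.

0.58

τ = R × C = 11.0 × 53 mL/cmH2O = 11.0 × 0.053 L/cmH2O = 0.583 s.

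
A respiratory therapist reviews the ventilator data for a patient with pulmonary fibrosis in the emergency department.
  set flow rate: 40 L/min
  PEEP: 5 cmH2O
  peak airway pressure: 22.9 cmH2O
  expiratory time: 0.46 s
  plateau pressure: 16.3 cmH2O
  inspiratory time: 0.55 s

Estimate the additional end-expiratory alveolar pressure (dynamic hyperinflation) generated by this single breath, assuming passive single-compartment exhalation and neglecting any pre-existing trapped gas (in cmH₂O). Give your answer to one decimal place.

2.7

Flow: 40 L/min ÷ 60 = 0.6667 L/s.
Vt = flow × Ti = 0.6667 L/s × 0.55 s × 1000 mL/L = 366.69 mL.
R = (PIP − Pplat)/V̇ = (22.9 − 16.3) / 0.6667 = 6.6/0.6667 = 9.9 cmH2O·s/L.
C = Vt/(Pplat − PEEP) = 366.69 / (16.3 − 5) = 366.69/11.3 = 32.45 mL/cmH2O.
τ = R × C = 9.9 × 0.03245 L/cmH2O = 0.3213 s.
Fraction remaining = e^(−Te/τ) = e^(−0.46/0.3213) = 0.2389; trapped volume = 366.69 × 0.2389 = 87.602 mL.
Additional alveolar pressure from trapping ≈ V_trapped / C = 87.602 / 32.45 = 2.7 cmH2O.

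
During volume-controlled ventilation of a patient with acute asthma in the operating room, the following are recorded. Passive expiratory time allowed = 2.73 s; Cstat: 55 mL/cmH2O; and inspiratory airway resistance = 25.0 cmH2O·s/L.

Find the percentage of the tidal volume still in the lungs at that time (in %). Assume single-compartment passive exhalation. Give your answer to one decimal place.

τ = R × C = 25.0 × 55 mL/cmH2O = 25.0 × 0.055 L/cmH2O = 1.375 s.
Passive exhalation: V(t)/V₀ = e^(−t/τ) = e^(−2.73/1.375) = 0.1373.
Fraction remaining = 0.1373 → 13.73%.

13.7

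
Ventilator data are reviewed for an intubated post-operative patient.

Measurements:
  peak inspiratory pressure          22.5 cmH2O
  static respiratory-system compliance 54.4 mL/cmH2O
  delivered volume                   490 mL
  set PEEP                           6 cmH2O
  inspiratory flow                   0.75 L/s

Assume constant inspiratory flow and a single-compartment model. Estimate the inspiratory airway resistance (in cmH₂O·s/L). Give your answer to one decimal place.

10.0

Equation of motion (constant flow): PIP = Vt/C + R·V̇ + PEEP.
R·V̇ = PIP − Vt/C − PEEP = 22.5 − 490/54.4 − 6 = 22.5 − 9.007 − 6 = 7.493 cmH2O.
R = 7.493 / 0.75 = 9.991 cmH2O·s/L.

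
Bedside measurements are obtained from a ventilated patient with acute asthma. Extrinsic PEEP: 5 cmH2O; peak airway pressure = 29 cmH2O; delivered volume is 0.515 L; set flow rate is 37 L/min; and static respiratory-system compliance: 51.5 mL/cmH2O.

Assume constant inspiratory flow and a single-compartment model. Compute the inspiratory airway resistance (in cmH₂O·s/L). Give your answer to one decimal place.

22.7

Flow: 37 L/min ÷ 60 = 0.6167 L/s.
Equation of motion (constant flow): PIP = Vt/C + R·V̇ + PEEP.
R·V̇ = PIP − Vt/C − PEEP = 29 − 515/51.5 − 5 = 29 − 10.0 − 5 = 14.0 cmH2O.
R = 14.0 / 0.6167 = 22.701 cmH2O·s/L.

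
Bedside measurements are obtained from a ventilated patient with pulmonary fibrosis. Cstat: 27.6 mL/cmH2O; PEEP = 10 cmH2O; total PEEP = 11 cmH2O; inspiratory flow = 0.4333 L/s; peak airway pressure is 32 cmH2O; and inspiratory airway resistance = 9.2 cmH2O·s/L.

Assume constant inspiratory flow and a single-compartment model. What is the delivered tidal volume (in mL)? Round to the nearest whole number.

Total PEEP = 11 cmH2O (set 10 + intrinsic 1); this is the baseline alveolar pressure.
Equation of motion (constant flow): PIP = Vt/C + R·V̇ + PEEP.
Vt/C = PIP − R·V̇ − PEEP = 32 − 3.986 − 11 = 17.014 cmH2O.
Vt = C × 17.014 = 27.6 × 17.014 = 469.59 mL.

470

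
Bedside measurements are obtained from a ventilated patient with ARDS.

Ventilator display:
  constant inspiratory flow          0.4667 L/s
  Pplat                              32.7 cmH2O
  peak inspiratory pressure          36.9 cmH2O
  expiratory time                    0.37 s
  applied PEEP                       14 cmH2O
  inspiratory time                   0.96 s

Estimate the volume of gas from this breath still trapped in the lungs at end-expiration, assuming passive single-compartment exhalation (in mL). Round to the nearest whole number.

81

Vt = flow × Ti = 0.4667 L/s × 0.96 s × 1000 mL/L = 448.03 mL.
R = (PIP − Pplat)/V̇ = (36.9 − 32.7) / 0.4667 = 4.2/0.4667 = 8.999 cmH2O·s/L.
C = Vt/(Pplat − PEEP) = 448.03 / (32.7 − 14) = 448.03/18.7 = 23.959 mL/cmH2O.
τ = R × C = 8.999 × 0.02396 L/cmH2O = 0.2156 s.
Fraction remaining = e^(−Te/τ) = e^(−0.37/0.2156) = 0.1798.
Trapped volume = 448.03 × 0.1798 = 80.556 mL.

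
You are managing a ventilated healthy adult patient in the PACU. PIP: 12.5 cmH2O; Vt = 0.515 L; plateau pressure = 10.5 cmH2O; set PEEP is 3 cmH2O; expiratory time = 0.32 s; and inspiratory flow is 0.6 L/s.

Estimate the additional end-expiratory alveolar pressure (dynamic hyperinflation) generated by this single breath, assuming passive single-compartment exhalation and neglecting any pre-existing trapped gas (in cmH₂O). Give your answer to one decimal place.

1.9

R = (PIP − Pplat)/V̇ = (12.5 − 10.5) / 0.6 = 2.0/0.6 = 3.333 cmH2O·s/L.
C = Vt/(Pplat − PEEP) = 515.0 / (10.5 − 3) = 515.0/7.5 = 68.667 mL/cmH2O.
τ = R × C = 3.333 × 0.06867 L/cmH2O = 0.2289 s.
Fraction remaining = e^(−Te/τ) = e^(−0.32/0.2289) = 0.2471; trapped volume = 515.0 × 0.2471 = 127.26 mL.
Additional alveolar pressure from trapping ≈ V_trapped / C = 127.26 / 68.667 = 1.853 cmH2O.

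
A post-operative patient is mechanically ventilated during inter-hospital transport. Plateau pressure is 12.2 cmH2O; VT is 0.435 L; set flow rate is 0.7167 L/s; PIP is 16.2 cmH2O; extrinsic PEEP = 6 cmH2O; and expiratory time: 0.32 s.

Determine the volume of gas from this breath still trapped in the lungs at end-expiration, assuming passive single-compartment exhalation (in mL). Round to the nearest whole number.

R = (PIP − Pplat)/V̇ = (16.2 − 12.2) / 0.7167 = 4.0/0.7167 = 5.581 cmH2O·s/L.
C = Vt/(Pplat − PEEP) = 435.0 / (12.2 − 6) = 435.0/6.2 = 70.161 mL/cmH2O.
τ = R × C = 5.581 × 0.07016 L/cmH2O = 0.3916 s.
Fraction remaining = e^(−Te/τ) = e^(−0.32/0.3916) = 0.4417.
Trapped volume = 435.0 × 0.4417 = 192.14 mL.

192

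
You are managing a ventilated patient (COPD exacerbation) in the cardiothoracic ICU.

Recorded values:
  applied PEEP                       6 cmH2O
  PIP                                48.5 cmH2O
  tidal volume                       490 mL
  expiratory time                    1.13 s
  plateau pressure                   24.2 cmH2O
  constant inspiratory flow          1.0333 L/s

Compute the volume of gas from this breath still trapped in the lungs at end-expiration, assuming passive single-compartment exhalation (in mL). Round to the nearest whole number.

82

R = (PIP − Pplat)/V̇ = (48.5 − 24.2) / 1.0333 = 24.3/1.0333 = 23.517 cmH2O·s/L.
C = Vt/(Pplat − PEEP) = 490.0 / (24.2 − 6) = 490.0/18.2 = 26.923 mL/cmH2O.
τ = R × C = 23.517 × 0.02692 L/cmH2O = 0.6331 s.
Fraction remaining = e^(−Te/τ) = e^(−1.13/0.6331) = 0.1678.
Trapped volume = 490.0 × 0.1678 = 82.222 mL.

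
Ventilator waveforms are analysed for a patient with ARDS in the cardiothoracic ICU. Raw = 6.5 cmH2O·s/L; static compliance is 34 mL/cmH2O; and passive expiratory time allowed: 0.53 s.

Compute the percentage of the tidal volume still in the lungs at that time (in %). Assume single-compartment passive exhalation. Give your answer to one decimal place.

τ = R × C = 6.5 × 34 mL/cmH2O = 6.5 × 0.034 L/cmH2O = 0.221 s.
Passive exhalation: V(t)/V₀ = e^(−t/τ) = e^(−0.53/0.221) = 0.09088.
Fraction remaining = 0.09088 → 9.088%.

9.1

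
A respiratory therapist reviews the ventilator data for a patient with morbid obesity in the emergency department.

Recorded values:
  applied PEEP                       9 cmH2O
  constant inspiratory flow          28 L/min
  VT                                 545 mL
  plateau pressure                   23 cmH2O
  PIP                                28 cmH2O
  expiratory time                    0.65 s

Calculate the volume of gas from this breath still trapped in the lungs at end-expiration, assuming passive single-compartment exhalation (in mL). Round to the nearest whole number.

Flow: 28 L/min ÷ 60 = 0.4667 L/s.
R = (PIP − Pplat)/V̇ = (28 − 23) / 0.4667 = 5.0/0.4667 = 10.714 cmH2O·s/L.
C = Vt/(Pplat − PEEP) = 545.0 / (23 − 9) = 545.0/14.0 = 38.929 mL/cmH2O.
τ = R × C = 10.714 × 0.03893 L/cmH2O = 0.4171 s.
Fraction remaining = e^(−Te/τ) = e^(−0.65/0.4171) = 0.2105.
Trapped volume = 545.0 × 0.2105 = 114.72 mL.

115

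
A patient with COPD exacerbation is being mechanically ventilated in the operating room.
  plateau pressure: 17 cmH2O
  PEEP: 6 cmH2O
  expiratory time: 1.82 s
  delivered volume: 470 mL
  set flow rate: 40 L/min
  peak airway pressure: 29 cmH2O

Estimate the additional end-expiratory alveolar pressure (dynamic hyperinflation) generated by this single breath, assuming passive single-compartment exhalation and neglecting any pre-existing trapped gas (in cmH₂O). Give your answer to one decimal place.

Flow: 40 L/min ÷ 60 = 0.6667 L/s.
R = (PIP − Pplat)/V̇ = (29 − 17) / 0.6667 = 12.0/0.6667 = 17.999 cmH2O·s/L.
C = Vt/(Pplat − PEEP) = 470.0 / (17 − 6) = 470.0/11.0 = 42.727 mL/cmH2O.
τ = R × C = 17.999 × 0.04273 L/cmH2O = 0.7691 s.
Fraction remaining = e^(−Te/τ) = e^(−1.82/0.7691) = 0.09382; trapped volume = 470.0 × 0.09382 = 44.095 mL.
Additional alveolar pressure from trapping ≈ V_trapped / C = 44.095 / 42.727 = 1.032 cmH2O.

1.0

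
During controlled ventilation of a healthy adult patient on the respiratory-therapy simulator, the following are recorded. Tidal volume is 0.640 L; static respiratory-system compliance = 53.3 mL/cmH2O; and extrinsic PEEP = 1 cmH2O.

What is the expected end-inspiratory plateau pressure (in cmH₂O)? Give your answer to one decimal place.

Pplat = PEEP + Vt / Cstat = 1 + 640 / 53.3 = 1 + 12.008 = 13.008 cmH2O.

13.0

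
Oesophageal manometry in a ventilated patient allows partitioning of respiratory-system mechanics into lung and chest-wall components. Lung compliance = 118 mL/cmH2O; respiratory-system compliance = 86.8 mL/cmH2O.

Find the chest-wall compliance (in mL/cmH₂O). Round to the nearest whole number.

328

1/Ccw = 1/Crs − 1/CL.
1/Ccw = 1/86.8 − 1/118 = 0.003046.
Ccw = 328.3 mL/cmH2O.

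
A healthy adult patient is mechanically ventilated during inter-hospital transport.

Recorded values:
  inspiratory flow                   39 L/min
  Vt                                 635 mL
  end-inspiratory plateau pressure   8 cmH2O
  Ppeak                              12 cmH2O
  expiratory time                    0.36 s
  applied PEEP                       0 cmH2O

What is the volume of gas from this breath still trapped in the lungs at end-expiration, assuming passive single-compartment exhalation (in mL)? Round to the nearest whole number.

304

Flow: 39 L/min ÷ 60 = 0.65 L/s.
R = (PIP − Pplat)/V̇ = (12 − 8) / 0.65 = 4.0/0.65 = 6.154 cmH2O·s/L.
C = Vt/(Pplat − PEEP) = 635.0 / (8 − 0) = 635.0/8.0 = 79.375 mL/cmH2O.
τ = R × C = 6.154 × 0.07938 L/cmH2O = 0.4885 s.
Fraction remaining = e^(−Te/τ) = e^(−0.36/0.4885) = 0.4786.
Trapped volume = 635.0 × 0.4786 = 303.91 mL.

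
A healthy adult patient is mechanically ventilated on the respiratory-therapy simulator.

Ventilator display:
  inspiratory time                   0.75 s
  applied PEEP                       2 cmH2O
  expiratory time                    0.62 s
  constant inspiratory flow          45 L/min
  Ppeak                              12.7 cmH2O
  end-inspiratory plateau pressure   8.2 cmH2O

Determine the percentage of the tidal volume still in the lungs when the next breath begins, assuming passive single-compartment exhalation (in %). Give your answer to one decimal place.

32.0

Flow: 45 L/min ÷ 60 = 0.75 L/s.
Vt = flow × Ti = 0.75 L/s × 0.75 s × 1000 mL/L = 562.5 mL.
R = (PIP − Pplat)/V̇ = (12.7 − 8.2) / 0.75 = 4.5/0.75 = 6.0 cmH2O·s/L.
C = Vt/(Pplat − PEEP) = 562.5 / (8.2 − 2) = 562.5/6.2 = 90.726 mL/cmH2O.
τ = R × C = 6.0 × 0.09073 L/cmH2O = 0.5444 s.
Fraction remaining at end-expiration = e^(−Te/τ) = e^(−0.62/0.5444) = 0.3202 → 32.02%.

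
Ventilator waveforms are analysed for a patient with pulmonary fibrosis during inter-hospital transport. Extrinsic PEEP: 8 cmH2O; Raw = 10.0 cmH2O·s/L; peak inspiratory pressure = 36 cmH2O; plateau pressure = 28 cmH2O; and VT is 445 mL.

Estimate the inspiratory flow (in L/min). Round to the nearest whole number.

48

flow = (PIP − Pplat) / Raw = (36 − 28) / 10.0 = 0.8 L/s × 60 = 48.0 L/min.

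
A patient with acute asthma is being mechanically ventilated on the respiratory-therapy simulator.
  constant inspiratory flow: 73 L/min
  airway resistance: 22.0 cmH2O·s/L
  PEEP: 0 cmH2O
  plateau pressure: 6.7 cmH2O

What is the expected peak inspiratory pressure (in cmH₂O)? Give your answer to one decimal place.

Flow: 73 L/min ÷ 60 = 1.2167 L/s.
PIP = Pplat + Raw × flow = 6.7 + 22.0 × 1.2167 = 6.7 + 26.767 = 33.467 cmH2O.

33.5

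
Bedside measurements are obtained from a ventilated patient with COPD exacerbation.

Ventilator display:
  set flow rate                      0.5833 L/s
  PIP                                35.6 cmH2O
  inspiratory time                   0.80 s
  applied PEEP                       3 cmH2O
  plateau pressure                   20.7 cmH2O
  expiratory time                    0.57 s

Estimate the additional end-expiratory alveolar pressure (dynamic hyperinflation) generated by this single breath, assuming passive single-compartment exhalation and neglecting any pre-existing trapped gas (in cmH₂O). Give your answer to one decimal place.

7.6

Vt = flow × Ti = 0.5833 L/s × 0.80 s × 1000 mL/L = 466.64 mL.
R = (PIP − Pplat)/V̇ = (35.6 − 20.7) / 0.5833 = 14.9/0.5833 = 25.544 cmH2O·s/L.
C = Vt/(Pplat − PEEP) = 466.64 / (20.7 − 3) = 466.64/17.7 = 26.364 mL/cmH2O.
τ = R × C = 25.544 × 0.02636 L/cmH2O = 0.6733 s.
Fraction remaining = e^(−Te/τ) = e^(−0.57/0.6733) = 0.4289; trapped volume = 466.64 × 0.4289 = 200.14 mL.
Additional alveolar pressure from trapping ≈ V_trapped / C = 200.14 / 26.364 = 7.591 cmH2O.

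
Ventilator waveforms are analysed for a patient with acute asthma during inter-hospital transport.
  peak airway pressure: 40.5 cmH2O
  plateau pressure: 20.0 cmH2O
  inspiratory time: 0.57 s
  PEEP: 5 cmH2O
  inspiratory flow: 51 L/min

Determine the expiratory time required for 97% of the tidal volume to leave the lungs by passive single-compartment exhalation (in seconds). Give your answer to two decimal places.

2.73

Flow: 51 L/min ÷ 60 = 0.85 L/s.
Vt = flow × Ti = 0.85 L/s × 0.57 s × 1000 mL/L = 484.5 mL.
R = (PIP − Pplat)/V̇ = (40.5 − 20.0) / 0.85 = 20.5/0.85 = 24.118 cmH2O·s/L.
C = Vt/(Pplat − PEEP) = 484.5 / (20.0 − 5) = 484.5/15.0 = 32.3 mL/cmH2O.
τ = R × C = 24.118 × 0.0323 L/cmH2O = 0.779 s.
t = −τ·ln(1 − 0.97) = −0.779·ln(0.03) = 2.732 s.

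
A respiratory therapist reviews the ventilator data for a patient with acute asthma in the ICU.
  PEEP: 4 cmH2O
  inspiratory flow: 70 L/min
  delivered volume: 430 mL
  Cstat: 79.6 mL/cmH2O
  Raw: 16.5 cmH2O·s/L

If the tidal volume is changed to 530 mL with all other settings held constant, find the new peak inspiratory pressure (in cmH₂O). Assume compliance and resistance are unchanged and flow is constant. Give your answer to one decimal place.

29.9

Flow: 70 L/min ÷ 60 = 1.1667 L/s.
PIP = Vt/C + R·V̇ + PEEP (constant-flow equation of motion).
Only the elastic term changes: ΔPIP = ΔVt / C = (530 − 430) / 79.6 = 1.256 cmH2O.
Original PIP = 430/79.6 + 16.5×1.1667 + 4 = 28.653 cmH2O; new PIP = 28.653 + (1.256) = 29.909 cmH2O.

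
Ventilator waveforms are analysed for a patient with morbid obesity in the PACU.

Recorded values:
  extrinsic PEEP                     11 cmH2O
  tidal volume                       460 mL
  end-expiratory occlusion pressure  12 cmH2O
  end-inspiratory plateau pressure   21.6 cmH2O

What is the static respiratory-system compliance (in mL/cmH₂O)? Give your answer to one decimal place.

End-expiratory occlusion gives total PEEP = 12 cmH2O (intrinsic PEEP = 12 − 11 = 1). Use total PEEP for the elastic gradient.
Cstat = Vt / (Pplat − PEEPtotal) = 460 / (21.6 − 12) = 460 / 9.6 = 47.917 mL/cmH2O.

47.9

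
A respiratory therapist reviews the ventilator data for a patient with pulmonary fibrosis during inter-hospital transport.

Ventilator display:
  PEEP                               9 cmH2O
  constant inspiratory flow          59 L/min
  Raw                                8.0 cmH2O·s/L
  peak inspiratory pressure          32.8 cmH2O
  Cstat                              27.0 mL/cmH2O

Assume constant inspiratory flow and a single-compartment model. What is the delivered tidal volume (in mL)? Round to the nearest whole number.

Flow: 59 L/min ÷ 60 = 0.9833 L/s.
Equation of motion (constant flow): PIP = Vt/C + R·V̇ + PEEP.
Vt/C = PIP − R·V̇ − PEEP = 32.8 − 7.866 − 9 = 15.934 cmH2O.
Vt = C × 15.934 = 27.0 × 15.934 = 430.22 mL.

430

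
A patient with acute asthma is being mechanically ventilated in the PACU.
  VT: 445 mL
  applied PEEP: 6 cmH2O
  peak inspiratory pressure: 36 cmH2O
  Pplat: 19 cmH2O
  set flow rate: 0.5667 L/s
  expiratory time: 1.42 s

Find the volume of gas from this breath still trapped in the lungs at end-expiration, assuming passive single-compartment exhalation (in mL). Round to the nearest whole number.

R = (PIP − Pplat)/V̇ = (36 − 19) / 0.5667 = 17.0/0.5667 = 29.998 cmH2O·s/L.
C = Vt/(Pplat − PEEP) = 445.0 / (19 − 6) = 445.0/13.0 = 34.231 mL/cmH2O.
τ = R × C = 29.998 × 0.03423 L/cmH2O = 1.027 s.
Fraction remaining = e^(−Te/τ) = e^(−1.42/1.027) = 0.2509.
Trapped volume = 445.0 × 0.2509 = 111.65 mL.

112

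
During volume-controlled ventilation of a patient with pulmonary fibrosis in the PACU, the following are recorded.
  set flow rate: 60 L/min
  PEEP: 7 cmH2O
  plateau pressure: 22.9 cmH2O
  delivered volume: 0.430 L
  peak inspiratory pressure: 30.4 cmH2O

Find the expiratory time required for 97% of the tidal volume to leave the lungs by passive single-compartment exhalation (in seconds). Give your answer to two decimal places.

Flow: 60 L/min ÷ 60 = 1 L/s.
R = (PIP − Pplat)/V̇ = (30.4 − 22.9) / 1 = 7.5/1 = 7.5 cmH2O·s/L.
C = Vt/(Pplat − PEEP) = 430.0 / (22.9 − 7) = 430.0/15.9 = 27.044 mL/cmH2O.
τ = R × C = 7.5 × 0.02704 L/cmH2O = 0.2028 s.
t = −τ·ln(1 − 0.97) = −0.2028·ln(0.03) = 0.7111 s.

0.71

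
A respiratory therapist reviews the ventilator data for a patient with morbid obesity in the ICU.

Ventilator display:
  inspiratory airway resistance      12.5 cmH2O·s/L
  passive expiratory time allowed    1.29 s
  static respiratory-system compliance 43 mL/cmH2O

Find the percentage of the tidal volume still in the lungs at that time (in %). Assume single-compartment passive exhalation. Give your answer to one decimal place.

9.1

τ = R × C = 12.5 × 43 mL/cmH2O = 12.5 × 0.043 L/cmH2O = 0.5375 s.
Passive exhalation: V(t)/V₀ = e^(−t/τ) = e^(−1.29/0.5375) = 0.09072.
Fraction remaining = 0.09072 → 9.072%.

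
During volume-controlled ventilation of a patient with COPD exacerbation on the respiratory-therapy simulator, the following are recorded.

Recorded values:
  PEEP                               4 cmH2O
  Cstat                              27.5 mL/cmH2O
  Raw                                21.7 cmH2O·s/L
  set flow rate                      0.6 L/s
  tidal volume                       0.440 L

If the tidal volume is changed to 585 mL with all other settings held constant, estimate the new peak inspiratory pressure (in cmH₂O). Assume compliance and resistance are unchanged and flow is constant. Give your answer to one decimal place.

38.3

PIP = Vt/C + R·V̇ + PEEP (constant-flow equation of motion).
Only the elastic term changes: ΔPIP = ΔVt / C = (585 − 440) / 27.5 = 5.273 cmH2O.
Original PIP = 440/27.5 + 21.7×0.6 + 4 = 33.02 cmH2O; new PIP = 33.02 + (5.273) = 38.293 cmH2O.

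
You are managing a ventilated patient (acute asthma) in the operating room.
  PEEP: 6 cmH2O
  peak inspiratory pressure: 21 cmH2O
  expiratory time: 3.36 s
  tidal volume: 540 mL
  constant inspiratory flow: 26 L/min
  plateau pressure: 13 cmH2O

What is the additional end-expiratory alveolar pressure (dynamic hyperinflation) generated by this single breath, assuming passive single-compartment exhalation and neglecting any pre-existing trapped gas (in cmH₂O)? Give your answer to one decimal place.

0.7

Flow: 26 L/min ÷ 60 = 0.4333 L/s.
R = (PIP − Pplat)/V̇ = (21 − 13) / 0.4333 = 8.0/0.4333 = 18.463 cmH2O·s/L.
C = Vt/(Pplat − PEEP) = 540.0 / (13 − 6) = 540.0/7.0 = 77.143 mL/cmH2O.
τ = R × C = 18.463 × 0.07714 L/cmH2O = 1.424 s.
Fraction remaining = e^(−Te/τ) = e^(−3.36/1.424) = 0.09446; trapped volume = 540.0 × 0.09446 = 51.008 mL.
Additional alveolar pressure from trapping ≈ V_trapped / C = 51.008 / 77.143 = 0.6612 cmH2O.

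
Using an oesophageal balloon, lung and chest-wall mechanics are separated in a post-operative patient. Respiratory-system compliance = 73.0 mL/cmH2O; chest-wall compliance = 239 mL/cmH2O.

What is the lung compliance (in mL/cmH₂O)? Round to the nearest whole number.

105

1/CL = 1/Crs − 1/Ccw.
1/CL = 1/73.0 − 1/239 = 0.009515.
CL = 105.1 mL/cmH2O.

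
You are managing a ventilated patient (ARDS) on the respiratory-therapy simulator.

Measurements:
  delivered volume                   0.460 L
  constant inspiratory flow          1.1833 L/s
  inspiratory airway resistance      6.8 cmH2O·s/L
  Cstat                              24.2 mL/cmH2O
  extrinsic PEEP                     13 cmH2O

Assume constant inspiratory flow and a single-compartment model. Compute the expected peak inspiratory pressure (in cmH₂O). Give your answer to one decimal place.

40.1

Equation of motion (constant flow): PIP = Vt/C + R·V̇ + PEEP.
PIP = 460/24.2 + 6.8×1.1833 + 13 = 19.008 + 8.046 + 13 = 40.054 cmH2O.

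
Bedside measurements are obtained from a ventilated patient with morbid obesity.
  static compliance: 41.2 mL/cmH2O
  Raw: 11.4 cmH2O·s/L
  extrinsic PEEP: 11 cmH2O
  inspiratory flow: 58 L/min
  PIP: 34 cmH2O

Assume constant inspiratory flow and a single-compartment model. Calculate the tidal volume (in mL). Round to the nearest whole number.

494

Flow: 58 L/min ÷ 60 = 0.9667 L/s.
Equation of motion (constant flow): PIP = Vt/C + R·V̇ + PEEP.
Vt/C = PIP − R·V̇ − PEEP = 34 − 11.02 − 11 = 11.98 cmH2O.
Vt = C × 11.98 = 41.2 × 11.98 = 493.58 mL.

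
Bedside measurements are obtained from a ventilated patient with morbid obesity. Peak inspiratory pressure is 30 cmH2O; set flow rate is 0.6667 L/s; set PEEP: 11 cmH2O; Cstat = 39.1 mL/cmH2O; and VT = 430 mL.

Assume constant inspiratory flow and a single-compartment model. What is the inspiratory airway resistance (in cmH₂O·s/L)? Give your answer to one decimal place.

Equation of motion (constant flow): PIP = Vt/C + R·V̇ + PEEP.
R·V̇ = PIP − Vt/C − PEEP = 30 − 430/39.1 − 11 = 30 − 10.997 − 11 = 8.003 cmH2O.
R = 8.003 / 0.6667 = 12.004 cmH2O·s/L.

12.0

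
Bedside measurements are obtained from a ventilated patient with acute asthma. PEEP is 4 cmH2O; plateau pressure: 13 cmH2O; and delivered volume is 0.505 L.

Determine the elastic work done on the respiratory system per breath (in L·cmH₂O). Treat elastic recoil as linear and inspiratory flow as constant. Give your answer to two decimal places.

2.27

Elastic work ≈ ½ × (Pplat − PEEP) × Vt = 0.5 × (13 − 4) × 0.505 L = 0.5 × 9.0 × 0.505 = 2.273 L·cmH2O.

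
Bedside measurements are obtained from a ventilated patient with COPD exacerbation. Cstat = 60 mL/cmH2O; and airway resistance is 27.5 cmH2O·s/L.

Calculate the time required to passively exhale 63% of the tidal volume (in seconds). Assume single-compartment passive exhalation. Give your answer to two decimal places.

1.64

τ = R × C = 27.5 × 60 mL/cmH2O = 27.5 × 0.060 L/cmH2O = 1.65 s.
Exhaled fraction f = 1 − e^(−t/τ) → t = −τ·ln(1 − f) = −1.65·ln(0.37) = 1.641 s.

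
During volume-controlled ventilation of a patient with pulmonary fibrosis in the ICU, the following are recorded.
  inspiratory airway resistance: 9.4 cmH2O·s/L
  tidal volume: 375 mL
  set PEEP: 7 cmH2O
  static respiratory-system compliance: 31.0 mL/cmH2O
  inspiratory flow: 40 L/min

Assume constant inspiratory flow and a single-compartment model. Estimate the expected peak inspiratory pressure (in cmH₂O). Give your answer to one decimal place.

Flow: 40 L/min ÷ 60 = 0.6667 L/s.
Equation of motion (constant flow): PIP = Vt/C + R·V̇ + PEEP.
PIP = 375/31.0 + 9.4×0.6667 + 7 = 12.097 + 6.267 + 7 = 25.364 cmH2O.

25.4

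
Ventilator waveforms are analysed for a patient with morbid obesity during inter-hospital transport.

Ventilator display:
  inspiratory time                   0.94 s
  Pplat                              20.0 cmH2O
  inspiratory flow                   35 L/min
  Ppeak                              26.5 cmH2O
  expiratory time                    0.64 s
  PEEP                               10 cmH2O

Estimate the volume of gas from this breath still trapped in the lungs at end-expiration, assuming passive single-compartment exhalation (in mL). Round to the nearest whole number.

Flow: 35 L/min ÷ 60 = 0.5833 L/s.
Vt = flow × Ti = 0.5833 L/s × 0.94 s × 1000 mL/L = 548.3 mL.
R = (PIP − Pplat)/V̇ = (26.5 − 20.0) / 0.5833 = 6.5/0.5833 = 11.143 cmH2O·s/L.
C = Vt/(Pplat − PEEP) = 548.3 / (20.0 − 10) = 548.3/10.0 = 54.83 mL/cmH2O.
τ = R × C = 11.143 × 0.05483 L/cmH2O = 0.611 s.
Fraction remaining = e^(−Te/τ) = e^(−0.64/0.611) = 0.3508.
Trapped volume = 548.3 × 0.3508 = 192.34 mL.

192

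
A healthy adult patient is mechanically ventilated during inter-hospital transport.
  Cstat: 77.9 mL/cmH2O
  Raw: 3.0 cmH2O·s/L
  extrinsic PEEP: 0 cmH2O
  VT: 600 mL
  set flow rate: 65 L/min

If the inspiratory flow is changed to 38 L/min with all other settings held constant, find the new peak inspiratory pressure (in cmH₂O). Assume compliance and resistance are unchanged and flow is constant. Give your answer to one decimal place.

9.6

Flow: 65 L/min ÷ 60 = 1.0833 L/s.
New flow: 38 L/min ÷ 60 = 0.6333 L/s.
PIP = Vt/C + R·V̇ + PEEP (constant-flow equation of motion).
Only the resistive term changes: ΔPIP = R × ΔV̇ = 3.0 × (0.6333 − 1.0833) = 3.0 × -0.45 = -1.35 cmH2O.
Original PIP = 600/77.9 + 3.0×1.0833 + 0 = 10.952 cmH2O; new PIP = 10.952 + (-1.35) = 9.602 cmH2O.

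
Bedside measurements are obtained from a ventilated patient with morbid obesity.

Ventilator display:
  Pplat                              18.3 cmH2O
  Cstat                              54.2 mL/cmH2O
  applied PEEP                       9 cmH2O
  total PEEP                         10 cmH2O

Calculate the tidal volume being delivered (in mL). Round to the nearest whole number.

450

End-expiratory occlusion gives total PEEP = 10 cmH2O (intrinsic PEEP = 10 − 9 = 1). Use total PEEP for the elastic gradient.
Vt = Cstat × (Pplat − PEEPtotal) = 54.2 × (18.3 − 10) = 54.2 × 8.3 = 449.86 mL.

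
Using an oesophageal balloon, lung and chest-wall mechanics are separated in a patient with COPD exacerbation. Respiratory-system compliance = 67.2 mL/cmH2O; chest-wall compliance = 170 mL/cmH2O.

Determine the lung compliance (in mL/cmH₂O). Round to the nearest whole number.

1/CL = 1/Crs − 1/Ccw.
1/CL = 1/67.2 − 1/170 = 0.008999.
CL = 111.12 mL/cmH2O.

111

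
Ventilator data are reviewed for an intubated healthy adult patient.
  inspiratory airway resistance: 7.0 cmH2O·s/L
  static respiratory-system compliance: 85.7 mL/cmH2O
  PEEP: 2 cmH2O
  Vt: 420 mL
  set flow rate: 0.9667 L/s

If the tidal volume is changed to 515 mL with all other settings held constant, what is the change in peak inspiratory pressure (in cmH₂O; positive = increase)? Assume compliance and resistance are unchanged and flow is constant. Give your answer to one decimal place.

PIP = Vt/C + R·V̇ + PEEP (constant-flow equation of motion).
Only the elastic term changes: ΔPIP = ΔVt / C = (515 − 420) / 85.7 = 1.109 cmH2O.

1.1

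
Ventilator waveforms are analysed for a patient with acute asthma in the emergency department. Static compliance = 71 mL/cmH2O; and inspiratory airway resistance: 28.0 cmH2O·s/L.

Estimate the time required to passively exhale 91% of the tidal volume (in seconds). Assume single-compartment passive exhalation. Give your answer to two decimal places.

4.79

τ = R × C = 28.0 × 71 mL/cmH2O = 28.0 × 0.071 L/cmH2O = 1.988 s.
Exhaled fraction f = 1 − e^(−t/τ) → t = −τ·ln(1 − f) = −1.988·ln(0.09) = 4.787 s.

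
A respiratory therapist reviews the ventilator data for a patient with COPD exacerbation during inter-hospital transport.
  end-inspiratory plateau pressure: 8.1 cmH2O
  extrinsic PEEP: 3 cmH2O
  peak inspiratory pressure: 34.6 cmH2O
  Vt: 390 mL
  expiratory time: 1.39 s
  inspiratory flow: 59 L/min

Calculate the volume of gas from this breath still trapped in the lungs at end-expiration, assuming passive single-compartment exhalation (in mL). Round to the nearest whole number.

Flow: 59 L/min ÷ 60 = 0.9833 L/s.
R = (PIP − Pplat)/V̇ = (34.6 − 8.1) / 0.9833 = 26.5/0.9833 = 26.95 cmH2O·s/L.
C = Vt/(Pplat − PEEP) = 390.0 / (8.1 − 3) = 390.0/5.1 = 76.471 mL/cmH2O.
τ = R × C = 26.95 × 0.07647 L/cmH2O = 2.061 s.
Fraction remaining = e^(−Te/τ) = e^(−1.39/2.061) = 0.5094.
Trapped volume = 390.0 × 0.5094 = 198.67 mL.

199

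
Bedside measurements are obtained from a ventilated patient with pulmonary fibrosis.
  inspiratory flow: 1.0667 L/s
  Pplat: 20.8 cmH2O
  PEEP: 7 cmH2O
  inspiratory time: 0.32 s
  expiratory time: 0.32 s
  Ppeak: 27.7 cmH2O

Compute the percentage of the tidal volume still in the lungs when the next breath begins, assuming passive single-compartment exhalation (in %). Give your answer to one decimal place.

Vt = flow × Ti = 1.0667 L/s × 0.32 s × 1000 mL/L = 341.34 mL.
R = (PIP − Pplat)/V̇ = (27.7 − 20.8) / 1.0667 = 6.9/1.0667 = 6.469 cmH2O·s/L.
C = Vt/(Pplat − PEEP) = 341.34 / (20.8 − 7) = 341.34/13.8 = 24.735 mL/cmH2O.
τ = R × C = 6.469 × 0.02474 L/cmH2O = 0.16 s.
Fraction remaining at end-expiration = e^(−Te/τ) = e^(−0.32/0.16) = 0.1353 → 13.53%.

13.5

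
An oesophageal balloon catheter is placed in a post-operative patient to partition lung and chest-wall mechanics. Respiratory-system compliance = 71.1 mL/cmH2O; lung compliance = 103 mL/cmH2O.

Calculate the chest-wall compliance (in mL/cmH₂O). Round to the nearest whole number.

230

1/Ccw = 1/Crs − 1/CL.
1/Ccw = 1/71.1 − 1/103 = 0.004356.
Ccw = 229.57 mL/cmH2O.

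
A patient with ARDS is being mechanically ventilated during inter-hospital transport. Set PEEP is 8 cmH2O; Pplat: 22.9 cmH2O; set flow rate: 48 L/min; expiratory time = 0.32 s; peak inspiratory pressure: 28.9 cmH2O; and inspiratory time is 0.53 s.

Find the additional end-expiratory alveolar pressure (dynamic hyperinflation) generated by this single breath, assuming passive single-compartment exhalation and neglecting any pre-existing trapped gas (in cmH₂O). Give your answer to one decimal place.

Flow: 48 L/min ÷ 60 = 0.8 L/s.
Vt = flow × Ti = 0.8 L/s × 0.53 s × 1000 mL/L = 424.0 mL.
R = (PIP − Pplat)/V̇ = (28.9 − 22.9) / 0.8 = 6.0/0.8 = 7.5 cmH2O·s/L.
C = Vt/(Pplat − PEEP) = 424.0 / (22.9 − 8) = 424.0/14.9 = 28.456 mL/cmH2O.
τ = R × C = 7.5 × 0.02846 L/cmH2O = 0.2135 s.
Fraction remaining = e^(−Te/τ) = e^(−0.32/0.2135) = 0.2234; trapped volume = 424.0 × 0.2234 = 94.722 mL.
Additional alveolar pressure from trapping ≈ V_trapped / C = 94.722 / 28.456 = 3.329 cmH2O.

3.3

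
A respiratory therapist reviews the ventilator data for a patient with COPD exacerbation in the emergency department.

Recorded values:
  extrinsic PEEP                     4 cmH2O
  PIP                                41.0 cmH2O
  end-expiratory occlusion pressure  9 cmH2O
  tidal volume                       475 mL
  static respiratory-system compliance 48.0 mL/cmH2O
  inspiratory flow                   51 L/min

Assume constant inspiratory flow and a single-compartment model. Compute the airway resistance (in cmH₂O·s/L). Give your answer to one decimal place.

26.0

Flow: 51 L/min ÷ 60 = 0.85 L/s.
Total PEEP = 9 cmH2O (set 4 + intrinsic 5); this is the baseline alveolar pressure.
Equation of motion (constant flow): PIP = Vt/C + R·V̇ + PEEP.
R·V̇ = PIP − Vt/C − PEEP = 41.0 − 475/48.0 − 9 = 41.0 − 9.896 − 9 = 22.104 cmH2O.
R = 22.104 / 0.85 = 26.005 cmH2O·s/L.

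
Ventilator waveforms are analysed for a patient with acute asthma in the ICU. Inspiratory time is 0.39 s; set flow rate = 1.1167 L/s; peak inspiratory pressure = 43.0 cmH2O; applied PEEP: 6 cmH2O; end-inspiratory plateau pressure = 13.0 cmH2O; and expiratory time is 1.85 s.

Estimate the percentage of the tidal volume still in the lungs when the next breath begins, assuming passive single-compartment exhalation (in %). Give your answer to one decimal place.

33.1

Vt = flow × Ti = 1.1167 L/s × 0.39 s × 1000 mL/L = 435.51 mL.
R = (PIP − Pplat)/V̇ = (43.0 − 13.0) / 1.1167 = 30.0/1.1167 = 26.865 cmH2O·s/L.
C = Vt/(Pplat − PEEP) = 435.51 / (13.0 − 6) = 435.51/7.0 = 62.216 mL/cmH2O.
τ = R × C = 26.865 × 0.06222 L/cmH2O = 1.672 s.
Fraction remaining at end-expiration = e^(−Te/τ) = e^(−1.85/1.672) = 0.3307 → 33.07%.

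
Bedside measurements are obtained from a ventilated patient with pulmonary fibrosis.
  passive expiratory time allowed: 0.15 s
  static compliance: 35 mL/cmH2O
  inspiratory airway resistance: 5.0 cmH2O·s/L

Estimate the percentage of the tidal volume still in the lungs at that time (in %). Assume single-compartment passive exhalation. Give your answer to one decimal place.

τ = R × C = 5.0 × 35 mL/cmH2O = 5.0 × 0.035 L/cmH2O = 0.175 s.
Passive exhalation: V(t)/V₀ = e^(−t/τ) = e^(−0.15/0.175) = 0.4244.
Fraction remaining = 0.4244 → 42.44%.

42.4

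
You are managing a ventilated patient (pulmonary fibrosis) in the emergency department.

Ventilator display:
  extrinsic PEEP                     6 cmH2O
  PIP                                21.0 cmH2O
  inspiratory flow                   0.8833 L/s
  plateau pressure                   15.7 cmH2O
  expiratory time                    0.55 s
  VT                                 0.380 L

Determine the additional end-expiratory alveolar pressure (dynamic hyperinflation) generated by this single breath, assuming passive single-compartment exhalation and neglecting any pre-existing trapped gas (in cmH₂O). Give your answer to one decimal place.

0.9

R = (PIP − Pplat)/V̇ = (21.0 − 15.7) / 0.8833 = 5.3/0.8833 = 6.0 cmH2O·s/L.
C = Vt/(Pplat − PEEP) = 380.0 / (15.7 − 6) = 380.0/9.7 = 39.175 mL/cmH2O.
τ = R × C = 6.0 × 0.03918 L/cmH2O = 0.2351 s.
Fraction remaining = e^(−Te/τ) = e^(−0.55/0.2351) = 0.09638; trapped volume = 380.0 × 0.09638 = 36.624 mL.
Additional alveolar pressure from trapping ≈ V_trapped / C = 36.624 / 39.175 = 0.9349 cmH2O.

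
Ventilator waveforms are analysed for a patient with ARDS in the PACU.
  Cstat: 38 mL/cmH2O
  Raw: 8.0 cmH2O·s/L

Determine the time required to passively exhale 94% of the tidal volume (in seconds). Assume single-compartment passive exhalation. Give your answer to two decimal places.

0.86

τ = R × C = 8.0 × 38 mL/cmH2O = 8.0 × 0.038 L/cmH2O = 0.304 s.
Exhaled fraction f = 1 − e^(−t/τ) → t = −τ·ln(1 − f) = −0.304·ln(0.06) = 0.8553 s.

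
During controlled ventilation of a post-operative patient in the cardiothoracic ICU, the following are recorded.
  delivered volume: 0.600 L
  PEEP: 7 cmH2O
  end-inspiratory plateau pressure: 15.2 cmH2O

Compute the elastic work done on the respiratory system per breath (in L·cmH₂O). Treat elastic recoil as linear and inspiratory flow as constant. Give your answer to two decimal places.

Elastic work ≈ ½ × (Pplat − PEEP) × Vt = 0.5 × (15.2 − 7) × 0.600 L = 0.5 × 8.2 × 0.600 = 2.46 L·cmH2O.

2.46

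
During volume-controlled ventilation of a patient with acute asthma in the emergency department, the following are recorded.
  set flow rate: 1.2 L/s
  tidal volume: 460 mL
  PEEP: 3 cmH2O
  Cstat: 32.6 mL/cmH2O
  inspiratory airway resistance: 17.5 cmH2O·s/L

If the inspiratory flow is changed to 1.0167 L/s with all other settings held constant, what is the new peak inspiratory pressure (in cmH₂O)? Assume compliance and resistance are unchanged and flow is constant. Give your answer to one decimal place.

PIP = Vt/C + R·V̇ + PEEP (constant-flow equation of motion).
Only the resistive term changes: ΔPIP = R × ΔV̇ = 17.5 × (1.0167 − 1.2) = 17.5 × -0.1833 = -3.208 cmH2O.
Original PIP = 460/32.6 + 17.5×1.2 + 3 = 38.11 cmH2O; new PIP = 38.11 + (-3.208) = 34.902 cmH2O.

34.9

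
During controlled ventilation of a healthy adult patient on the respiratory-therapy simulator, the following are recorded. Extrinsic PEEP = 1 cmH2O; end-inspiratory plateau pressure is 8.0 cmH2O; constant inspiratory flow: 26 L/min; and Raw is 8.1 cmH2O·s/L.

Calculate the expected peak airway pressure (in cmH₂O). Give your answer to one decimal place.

11.5

Flow: 26 L/min ÷ 60 = 0.4333 L/s.
PIP = Pplat + Raw × flow = 8.0 + 8.1 × 0.4333 = 8.0 + 3.51 = 11.51 cmH2O.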